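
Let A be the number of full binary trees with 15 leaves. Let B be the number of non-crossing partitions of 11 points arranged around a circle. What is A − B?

A full binary tree with L leaves has L−1 internal nodes and is counted by C_{L−1}; L = 15 gives C_14. So A = C_14 = 2674440.
The non-crossing partitions of [11] form a lattice of size C_11. So B = C_11 = 58786.
A − B = 2674440 − 58786 = 2615654.

2615654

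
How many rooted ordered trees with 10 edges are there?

A rooted plane tree with 10 edges has 11 nodes, and the count is C_10.
C_10 = C(20,10)/11 = 184756/11 = 16796.

16796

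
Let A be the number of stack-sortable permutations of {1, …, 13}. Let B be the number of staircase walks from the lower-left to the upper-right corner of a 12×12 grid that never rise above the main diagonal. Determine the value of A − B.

534888

Stack-sortable permutations are exactly the 231-avoiding ones, counted by C_n; here n = 13. So A = C_13 = 742900.
Monotone paths in an n×n grid that stay weakly below the diagonal are counted by C_n; here n = 12. So B = C_12 = 208012.
A − B = 742900 − 208012 = 534888.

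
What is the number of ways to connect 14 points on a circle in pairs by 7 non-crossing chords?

Pairing 14 circle points by 7 non-crossing chords gives C_7 matchings.
C_7 = C(14,7)/8 = 3432/8 = 429.

429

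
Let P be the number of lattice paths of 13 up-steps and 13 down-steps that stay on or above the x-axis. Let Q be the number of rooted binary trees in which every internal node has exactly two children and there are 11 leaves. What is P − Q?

726104

Dyck paths of semilength n (length 2n) are counted by C_n; here n = 13. So P = C_13 = 742900.
Full binary trees with 11 leaves have 11−1 = 10 internal nodes, so there are C_10 of them. So Q = C_10 = 16796.
P − Q = 742900 − 16796 = 726104.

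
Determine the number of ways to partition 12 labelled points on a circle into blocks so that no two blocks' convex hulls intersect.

Non-crossing partitions of an n-element set are counted by C_n; here n = 12.
C_12 = 208012.

208012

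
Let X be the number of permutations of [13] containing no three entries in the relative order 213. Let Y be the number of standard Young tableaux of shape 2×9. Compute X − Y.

738038

Permutations of [n] avoiding any single length-3 pattern are counted by C_n; here n = 13. So X = C_13 = 742900.
Standard Young tableaux of shape 2×n are counted by C_n; here n = 9. So Y = C_9 = 4862.
X − Y = 742900 − 4862 = 738038.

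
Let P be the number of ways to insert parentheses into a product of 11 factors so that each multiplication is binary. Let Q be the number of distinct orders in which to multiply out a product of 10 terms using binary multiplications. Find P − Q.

11934

Ways to associate a product of 11 factors correspond to binary trees on 11 leaves, so the count is C_10. So P = C_10 = 16796.
Bracketing 10 factors into binary products is counted by C_{10−1} = C_9. So Q = C_9 = 4862.
P − Q = 16796 − 4862 = 11934.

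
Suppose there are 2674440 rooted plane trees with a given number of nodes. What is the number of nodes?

Rooted ordered trees on m nodes are counted by C_{m−1}. Since C_14 = 2674440, the index is 14.
So the index is 14, and the number of nodes is 14 + 1 = 15.

15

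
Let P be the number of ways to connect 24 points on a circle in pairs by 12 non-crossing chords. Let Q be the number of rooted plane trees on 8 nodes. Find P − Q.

207583

Pairing 24 circle points by 12 non-crossing chords gives C_12 matchings. So P = C_12 = 208012.
Rooted ordered (plane) trees on m nodes have m−1 edges and are counted by C_{m−1}; m = 8 gives C_7. So Q = C_7 = 429.
P − Q = 208012 − 429 = 207583.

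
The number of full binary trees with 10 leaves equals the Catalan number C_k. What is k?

9

A full binary tree with L leaves has L−1 internal nodes and is counted by C_{L−1}; L = 10 gives C_9.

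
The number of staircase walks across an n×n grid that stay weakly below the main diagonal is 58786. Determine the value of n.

Such diagonal-avoiding paths in an n×n grid are counted by C_n. The Catalan number equal to 58786 is C_11.

11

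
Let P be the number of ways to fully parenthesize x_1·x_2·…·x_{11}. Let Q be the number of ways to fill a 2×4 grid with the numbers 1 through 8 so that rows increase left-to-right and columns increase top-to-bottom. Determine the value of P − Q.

Parenthesizations of m factors correspond to full binary trees with m leaves, counted by C_{m−1}; m = 11 gives C_10. So P = C_10 = 16796.
Standard Young tableaux of shape 2×n are counted by C_n; here n = 4. So Q = C_4 = 14.
P − Q = 16796 − 14 = 16782.

16782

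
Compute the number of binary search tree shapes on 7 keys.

There are C_n binary search tree shapes on n keys; with n = 7 that is C_7.
C_7 = C_6 · 2(2·6+1)/(6+2) = 132 · 26/8 = 429.

429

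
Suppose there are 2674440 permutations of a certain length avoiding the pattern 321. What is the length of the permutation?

14

Permutations of [n] avoiding a fixed length-3 pattern are counted by C_n; 2674440 = C_14.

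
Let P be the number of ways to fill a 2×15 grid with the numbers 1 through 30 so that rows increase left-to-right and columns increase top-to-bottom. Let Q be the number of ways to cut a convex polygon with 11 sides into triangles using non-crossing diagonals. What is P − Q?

By the hook-length formula (or a Dyck-path bijection), SYT of shape 2×15 number C_15. So P = C_15 = 9694845.
The number of triangulations of an 11-gon is the Catalan number C_9 (index = sides − 2). So Q = C_9 = 4862.
P − Q = 9694845 − 4862 = 9689983.

9689983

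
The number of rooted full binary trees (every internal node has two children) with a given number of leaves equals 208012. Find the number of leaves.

Full binary trees with L leaves are counted by C_{L−1}. Since C_12 = 208012, the index is 12.
So the index is 12, and the number of leaves is 12 + 1 = 13.

13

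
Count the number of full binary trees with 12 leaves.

A full binary tree with L leaves has L−1 internal nodes and is counted by C_{L−1}; L = 12 gives C_11.
C_11 = C(22,11)/12 = 705432/12 = 58786.

58786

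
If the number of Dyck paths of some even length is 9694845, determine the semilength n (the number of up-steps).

Dyck paths of semilength n are counted by C_n, and C_15 = 9694845.

15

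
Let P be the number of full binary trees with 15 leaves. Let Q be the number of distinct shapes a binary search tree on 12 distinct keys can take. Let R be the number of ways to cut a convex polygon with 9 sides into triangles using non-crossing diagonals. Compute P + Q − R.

Full binary trees with 15 leaves have 15−1 = 14 internal nodes, so there are C_14 of them. So P = C_14 = 2674440.
Rooted binary trees with 12 nodes (each child slot possibly empty) number C_12. So Q = C_12 = 208012.
Triangulations of a convex m-gon are counted by C_{m−2}; with m = 9 this is C_7. So R = C_7 = 429.
P + Q − R = 2674440 + 208012 − 429 = 2882023.

2882023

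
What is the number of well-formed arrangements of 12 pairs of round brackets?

With 12 pairs the number of balanced bracket strings is the Catalan number C_12.
C_12 = C_11 · 2(2·11+1)/(11+2) = 58786 · 46/13 = 208012.

208012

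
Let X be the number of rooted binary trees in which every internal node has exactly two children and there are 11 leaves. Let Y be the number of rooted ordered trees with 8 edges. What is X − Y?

A full binary tree with L leaves has L−1 internal nodes and is counted by C_{L−1}; L = 11 gives C_10. So X = C_10 = 16796.
A rooted plane tree with 8 edges has 9 nodes, and the count is C_8. So Y = C_8 = 1430.
X − Y = 16796 − 1430 = 15366.

15366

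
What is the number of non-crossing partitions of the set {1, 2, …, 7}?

429

Non-crossing partitions of an n-element set are counted by C_n; here n = 7.
C_7 = 429.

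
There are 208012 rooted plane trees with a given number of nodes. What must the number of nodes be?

Rooted ordered trees on m nodes are counted by C_{m−1}; 208012 = C_12.
So the index is 12, and the number of nodes is 12 + 1 = 13.

13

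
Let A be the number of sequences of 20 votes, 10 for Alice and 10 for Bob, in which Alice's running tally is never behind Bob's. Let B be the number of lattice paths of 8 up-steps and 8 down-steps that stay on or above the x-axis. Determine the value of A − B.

Ballot sequences with n votes each where one side never trails are Dyck words, counted by C_n; here n = 10. So A = C_10 = 16796.
Dyck paths of semilength n (length 2n) are counted by C_n; here n = 8. So B = C_8 = 1430.
A − B = 16796 − 1430 = 15366.

15366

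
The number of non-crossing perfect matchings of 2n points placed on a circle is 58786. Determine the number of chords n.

11

Non-crossing pairings of 2n points on a circle are counted by C_n; 58786 = C_11.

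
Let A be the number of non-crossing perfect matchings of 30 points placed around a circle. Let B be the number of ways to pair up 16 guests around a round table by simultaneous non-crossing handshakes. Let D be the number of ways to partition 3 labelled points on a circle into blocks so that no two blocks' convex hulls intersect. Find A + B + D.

Pairing 30 circle points by 15 non-crossing chords gives C_15 matchings. So A = C_15 = 9694845.
Non-crossing handshake pairings of 2n people are counted by C_n; 16 people gives n = 8. So B = C_8 = 1430.
Non-crossing partitions of an n-element set are counted by C_n; here n = 3. So D = C_3 = 5.
A + B + D = 9694845 + 1430 + 5 = 9696280.

9696280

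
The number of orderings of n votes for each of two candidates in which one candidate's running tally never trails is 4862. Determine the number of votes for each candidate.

9

Such ballot sequences with n votes each are counted by C_n, and C_9 = 4862.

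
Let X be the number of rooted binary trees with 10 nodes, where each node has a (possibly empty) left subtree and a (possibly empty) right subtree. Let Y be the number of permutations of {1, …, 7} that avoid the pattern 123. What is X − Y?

There are C_n binary search tree shapes on n keys; with n = 10 that is C_10. So X = C_10 = 16796.
Permutations of [n] avoiding any single length-3 pattern are counted by C_n; here n = 7. So Y = C_7 = 429.
X − Y = 16796 − 429 = 16367.

16367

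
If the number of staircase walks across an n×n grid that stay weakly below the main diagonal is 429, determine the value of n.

Such diagonal-avoiding paths in an n×n grid are counted by C_n. The Catalan number equal to 429 is C_7.

7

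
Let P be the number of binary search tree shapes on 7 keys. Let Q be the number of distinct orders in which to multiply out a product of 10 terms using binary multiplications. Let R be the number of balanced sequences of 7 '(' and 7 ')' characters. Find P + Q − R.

Binary trees (left/right distinguished) on n nodes are counted by C_n; here n = 7. So P = C_7 = 429.
Parenthesizations of m factors correspond to full binary trees with m leaves, counted by C_{m−1}; m = 10 gives C_9. So Q = C_9 = 4862.
A balanced arrangement of 7 bracket pairs is a Dyck word of semilength 7, so the count is C_7. So R = C_7 = 429.
P + Q − R = 429 + 4862 − 429 = 4862.

4862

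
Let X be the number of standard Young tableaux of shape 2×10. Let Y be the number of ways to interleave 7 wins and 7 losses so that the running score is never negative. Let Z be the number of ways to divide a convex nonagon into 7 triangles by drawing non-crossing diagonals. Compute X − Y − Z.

15938

Standard Young tableaux of shape 2×n are counted by C_n; here n = 10. So X = C_10 = 16796.
Ballot sequences with n votes each where one side never trails are Dyck words, counted by C_n; here n = 7. So Y = C_7 = 429.
Triangulations of a convex m-gon are counted by C_{m−2}; with m = 9 this is C_7. So Z = C_7 = 429.
X − Y − Z = 16796 − 429 − 429 = 15938.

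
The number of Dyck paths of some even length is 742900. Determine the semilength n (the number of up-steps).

Dyck paths of semilength n are counted by C_n. Since C_13 = 742900, the index is 13.

13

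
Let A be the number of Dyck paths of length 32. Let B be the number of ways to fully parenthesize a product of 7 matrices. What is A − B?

Dyck paths of semilength n (length 2n) are counted by C_n; here n = 16. So A = C_16 = 35357670.
Parenthesizations of m factors correspond to full binary trees with m leaves, counted by C_{m−1}; m = 7 gives C_6. So B = C_6 = 132.
A − B = 35357670 − 132 = 35357538.

35357538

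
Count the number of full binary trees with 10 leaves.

A full binary tree with L leaves has L−1 internal nodes and is counted by C_{L−1}; L = 10 gives C_9.
C_9 = C(18,9)/10 = 48620/10 = 4862.

4862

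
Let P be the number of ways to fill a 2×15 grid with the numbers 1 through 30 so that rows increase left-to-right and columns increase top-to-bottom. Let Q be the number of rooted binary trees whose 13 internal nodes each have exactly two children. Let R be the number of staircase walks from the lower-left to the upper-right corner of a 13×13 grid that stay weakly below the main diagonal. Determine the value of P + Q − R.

Standard Young tableaux of shape 2×n are counted by C_n; here n = 15. So P = C_15 = 9694845.
Full binary trees with n internal nodes are counted by C_n; here n = 13. So Q = C_13 = 742900.
Monotone paths in an n×n grid that stay weakly below the diagonal are counted by C_n; here n = 13. So R = C_13 = 742900.
P + Q − R = 9694845 + 742900 − 742900 = 9694845.

9694845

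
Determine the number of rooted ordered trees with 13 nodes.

208012

Rooted ordered (plane) trees on m nodes have m−1 edges and are counted by C_{m−1}; m = 13 gives C_12.
C_12 = C(24,12)/13 = 2704156/13 = 208012.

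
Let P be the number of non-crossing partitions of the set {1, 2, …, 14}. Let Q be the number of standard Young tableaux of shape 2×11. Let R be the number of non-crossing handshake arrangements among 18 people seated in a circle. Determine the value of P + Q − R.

The non-crossing partitions of [14] form a lattice of size C_14. So P = C_14 = 2674440.
By the hook-length formula (or a Dyck-path bijection), SYT of shape 2×11 number C_11. So Q = C_11 = 58786.
Non-crossing handshake pairings of 2n people are counted by C_n; 18 people gives n = 9. So R = C_9 = 4862.
P + Q − R = 2674440 + 58786 − 4862 = 2728364.

2728364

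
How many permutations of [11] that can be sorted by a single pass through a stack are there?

Stack-sortable permutations are exactly the 231-avoiding ones, counted by C_n; here n = 11.
C_11 = C_10 · 2(2·10+1)/(10+2) = 16796 · 42/12 = 58786.

58786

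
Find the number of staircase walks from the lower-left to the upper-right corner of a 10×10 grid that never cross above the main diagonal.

Sub-diagonal monotone paths from (0,0) to (10,10) biject with Dyck paths of semilength 10, giving C_10.
C_10 = 16796.

16796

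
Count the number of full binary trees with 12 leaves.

Full binary trees with 12 leaves have 12−1 = 11 internal nodes, so there are C_11 of them.
C_11 = C_10 · 2(2·10+1)/(10+2) = 16796 · 42/12 = 58786.

58786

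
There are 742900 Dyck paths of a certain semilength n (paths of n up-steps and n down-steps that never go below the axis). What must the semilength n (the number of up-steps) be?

13

Dyck paths of semilength n are counted by C_n. Since C_13 = 742900, the index is 13.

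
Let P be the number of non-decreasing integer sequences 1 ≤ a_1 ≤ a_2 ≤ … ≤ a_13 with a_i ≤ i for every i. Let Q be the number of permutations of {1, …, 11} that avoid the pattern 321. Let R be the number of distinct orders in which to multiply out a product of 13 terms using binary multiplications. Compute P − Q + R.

892126

Such sub-staircase sequences of length n are counted by C_n; here n = 13. So P = C_13 = 742900.
Permutations of [n] avoiding any single length-3 pattern are counted by C_n; here n = 11. So Q = C_11 = 58786.
Ways to associate a product of 13 factors correspond to binary trees on 13 leaves, so the count is C_12. So R = C_12 = 208012.
P − Q + R = 742900 − 58786 + 208012 = 892126.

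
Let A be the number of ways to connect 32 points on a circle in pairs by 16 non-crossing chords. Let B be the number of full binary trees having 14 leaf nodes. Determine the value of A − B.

34614770

Non-crossing perfect matchings of 2n points on a circle are counted by C_n; with 32 points, n = 16. So A = C_16 = 35357670.
Full binary trees with 14 leaves have 14−1 = 13 internal nodes, so there are C_13 of them. So B = C_13 = 742900.
A − B = 35357670 − 742900 = 34614770.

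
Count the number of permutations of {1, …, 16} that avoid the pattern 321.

35357670

Permutations of [n] avoiding any single length-3 pattern are counted by C_n; here n = 16.
C_16 = 35357670.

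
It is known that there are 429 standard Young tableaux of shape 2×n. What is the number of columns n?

7

Standard Young tableaux of shape 2×n are counted by C_n; 429 = C_7.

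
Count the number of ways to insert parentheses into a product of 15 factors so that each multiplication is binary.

2674440

Ways to associate a product of 15 factors correspond to binary trees on 15 leaves, so the count is C_14.
C_14 = C(28,14)/15 = 40116600/15 = 2674440.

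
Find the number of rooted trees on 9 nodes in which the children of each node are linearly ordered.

A rooted plane tree on 9 nodes has 8 edges, and such trees are counted by C_8.
C_8 = 1430.

1430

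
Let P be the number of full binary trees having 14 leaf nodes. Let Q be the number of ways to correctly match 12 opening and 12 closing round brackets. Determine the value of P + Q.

A full binary tree with L leaves has L−1 internal nodes and is counted by C_{L−1}; L = 14 gives C_13. So P = C_13 = 742900.
With 12 pairs the number of balanced bracket strings is the Catalan number C_12. So Q = C_12 = 208012.
P + Q = 742900 + 208012 = 950912.

950912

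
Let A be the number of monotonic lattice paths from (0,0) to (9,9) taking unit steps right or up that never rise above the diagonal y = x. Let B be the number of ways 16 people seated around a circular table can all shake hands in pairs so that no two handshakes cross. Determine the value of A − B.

Sub-diagonal monotone paths from (0,0) to (9,9) biject with Dyck paths of semilength 9, giving C_9. So A = C_9 = 4862.
With 16 = 2·8 people, non-crossing handshake pairings are non-crossing perfect matchings on a circle, counted by C_8. So B = C_8 = 1430.
A − B = 4862 − 1430 = 3432.

3432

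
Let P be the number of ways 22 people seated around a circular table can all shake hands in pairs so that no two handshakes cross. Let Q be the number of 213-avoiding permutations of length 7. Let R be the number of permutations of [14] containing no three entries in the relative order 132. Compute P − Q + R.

Non-crossing handshake pairings of 2n people are counted by C_n; 22 people gives n = 11. So P = C_11 = 58786.
Permutations of [n] avoiding any single length-3 pattern are counted by C_n; here n = 7. So Q = C_7 = 429.
Permutations of [n] avoiding any single length-3 pattern are counted by C_n; here n = 14. So R = C_14 = 2674440.
P − Q + R = 58786 − 429 + 2674440 = 2732797.

2732797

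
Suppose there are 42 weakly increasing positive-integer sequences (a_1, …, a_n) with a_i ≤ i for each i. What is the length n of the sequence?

5

Such sub-staircase sequences of length n are counted by C_n; 42 = C_5.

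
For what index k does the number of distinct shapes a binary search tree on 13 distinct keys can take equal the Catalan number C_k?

13

There are C_n binary search tree shapes on n keys; with n = 13 that is C_13.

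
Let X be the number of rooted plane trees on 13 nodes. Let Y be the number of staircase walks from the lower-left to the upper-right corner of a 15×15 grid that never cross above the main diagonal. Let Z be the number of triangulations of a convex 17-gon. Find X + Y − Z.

208012

Rooted ordered (plane) trees on m nodes have m−1 edges and are counted by C_{m−1}; m = 13 gives C_12. So X = C_12 = 208012.
Sub-diagonal monotone paths from (0,0) to (15,15) biject with Dyck paths of semilength 15, giving C_15. So Y = C_15 = 9694845.
The number of triangulations of a 17-gon is the Catalan number C_15 (index = sides − 2). So Z = C_15 = 9694845.
X + Y − Z = 208012 + 9694845 − 9694845 = 208012.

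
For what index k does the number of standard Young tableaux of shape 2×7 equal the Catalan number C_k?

Standard Young tableaux of shape 2×n are counted by C_n; here n = 7.

7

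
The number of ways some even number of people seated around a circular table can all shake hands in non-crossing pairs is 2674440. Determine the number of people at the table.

28

Non-crossing handshake pairings of 2n people are counted by C_n; 2674440 = C_14.
So n = 14, and there are 2n = 28 people.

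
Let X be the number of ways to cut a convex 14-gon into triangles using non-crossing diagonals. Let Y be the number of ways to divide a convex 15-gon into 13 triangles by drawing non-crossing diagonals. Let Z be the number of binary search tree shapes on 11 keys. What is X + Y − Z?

892126

The number of triangulations of a 14-gon is the Catalan number C_12 (index = sides − 2). So X = C_12 = 208012.
Triangulations of a convex m-gon are counted by C_{m−2}; with m = 15 this is C_13. So Y = C_13 = 742900.
Binary trees (left/right distinguished) on n nodes are counted by C_n; here n = 11. So Z = C_11 = 58786.
X + Y − Z = 208012 + 742900 − 58786 = 892126.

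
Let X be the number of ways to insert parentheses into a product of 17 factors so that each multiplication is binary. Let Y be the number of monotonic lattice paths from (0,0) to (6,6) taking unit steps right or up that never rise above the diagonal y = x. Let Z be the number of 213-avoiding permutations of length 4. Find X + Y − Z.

Ways to associate a product of 17 factors correspond to binary trees on 17 leaves, so the count is C_16. So X = C_16 = 35357670.
Sub-diagonal monotone paths from (0,0) to (6,6) biject with Dyck paths of semilength 6, giving C_6. So Y = C_6 = 132.
Permutations of [n] avoiding any single length-3 pattern are counted by C_n; here n = 4. So Z = C_4 = 14.
X + Y − Z = 35357670 + 132 − 14 = 35357788.

35357788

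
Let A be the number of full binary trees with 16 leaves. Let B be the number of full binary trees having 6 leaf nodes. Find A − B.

A full binary tree with L leaves has L−1 internal nodes and is counted by C_{L−1}; L = 16 gives C_15. So A = C_15 = 9694845.
Full binary trees with 6 leaves have 6−1 = 5 internal nodes, so there are C_5 of them. So B = C_5 = 42.
A − B = 9694845 − 42 = 9694803.

9694803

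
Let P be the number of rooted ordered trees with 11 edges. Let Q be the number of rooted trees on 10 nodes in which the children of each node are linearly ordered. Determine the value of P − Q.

53924

Rooted ordered trees with n edges are counted by C_n; here n = 11. So P = C_11 = 58786.
A rooted plane tree on 10 nodes has 9 edges, and such trees are counted by C_9. So Q = C_9 = 4862.
P − Q = 58786 − 4862 = 53924.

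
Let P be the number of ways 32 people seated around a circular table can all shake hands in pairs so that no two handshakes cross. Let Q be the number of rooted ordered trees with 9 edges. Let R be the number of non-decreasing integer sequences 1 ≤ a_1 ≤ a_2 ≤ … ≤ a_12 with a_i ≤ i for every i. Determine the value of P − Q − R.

With 32 = 2·16 people, non-crossing handshake pairings are non-crossing perfect matchings on a circle, counted by C_16. So P = C_16 = 35357670.
A rooted plane tree with 9 edges has 10 nodes, and the count is C_9. So Q = C_9 = 4862.
Such sub-staircase sequences of length n are counted by C_n; here n = 12. So R = C_12 = 208012.
P − Q − R = 35357670 − 4862 − 208012 = 35144796.

35144796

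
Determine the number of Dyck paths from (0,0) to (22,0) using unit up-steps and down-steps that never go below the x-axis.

58786

Paths of 11 up- and 11 down-steps that never dip below the axis are Dyck paths; their count is C_11.
C_11 = C_10 · 2(2·10+1)/(10+2) = 16796 · 42/12 = 58786.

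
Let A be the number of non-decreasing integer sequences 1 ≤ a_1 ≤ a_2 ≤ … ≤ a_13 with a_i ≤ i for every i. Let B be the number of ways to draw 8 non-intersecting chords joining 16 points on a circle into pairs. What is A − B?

Such sub-staircase sequences of length n are counted by C_n; here n = 13. So A = C_13 = 742900.
Non-crossing perfect matchings of 2n points on a circle are counted by C_n; with 16 points, n = 8. So B = C_8 = 1430.
A − B = 742900 − 1430 = 741470.

741470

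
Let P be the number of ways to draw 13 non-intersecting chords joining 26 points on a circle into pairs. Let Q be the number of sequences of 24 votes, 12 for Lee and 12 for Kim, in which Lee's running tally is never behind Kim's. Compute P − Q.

Non-crossing perfect matchings of 2n points on a circle are counted by C_n; with 26 points, n = 13. So P = C_13 = 742900.
Reading a vote for the leader as '(' and for the other as ')' turns such a sequence into a balanced string of 12 pairs, so the count is C_12. So Q = C_12 = 208012.
P − Q = 742900 − 208012 = 534888.

534888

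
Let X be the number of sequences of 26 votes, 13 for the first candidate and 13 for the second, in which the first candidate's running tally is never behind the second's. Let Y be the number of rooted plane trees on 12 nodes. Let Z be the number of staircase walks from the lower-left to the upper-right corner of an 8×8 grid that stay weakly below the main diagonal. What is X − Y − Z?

Reading a vote for the leader as '(' and for the other as ')' turns such a sequence into a balanced string of 13 pairs, so the count is C_13. So X = C_13 = 742900.
A rooted plane tree on 12 nodes has 11 edges, and such trees are counted by C_11. So Y = C_11 = 58786.
Sub-diagonal monotone paths from (0,0) to (8,8) biject with Dyck paths of semilength 8, giving C_8. So Z = C_8 = 1430.
X − Y − Z = 742900 − 58786 − 1430 = 682684.

682684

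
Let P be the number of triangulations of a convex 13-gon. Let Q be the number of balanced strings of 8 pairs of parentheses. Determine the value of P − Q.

57356

Triangulations of a convex m-gon are counted by C_{m−2}; with m = 13 this is C_11. So P = C_11 = 58786.
A balanced arrangement of 8 bracket pairs is a Dyck word of semilength 8, so the count is C_8. So Q = C_8 = 1430.
P − Q = 58786 − 1430 = 57356.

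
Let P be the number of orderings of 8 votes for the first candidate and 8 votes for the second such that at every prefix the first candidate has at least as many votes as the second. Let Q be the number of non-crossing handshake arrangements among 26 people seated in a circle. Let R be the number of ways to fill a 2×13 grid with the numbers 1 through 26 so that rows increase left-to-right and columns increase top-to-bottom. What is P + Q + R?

1487230

Ballot sequences with n votes each where one side never trails are Dyck words, counted by C_n; here n = 8. So P = C_8 = 1430.
With 26 = 2·13 people, non-crossing handshake pairings are non-crossing perfect matchings on a circle, counted by C_13. So Q = C_13 = 742900.
Standard Young tableaux of shape 2×n are counted by C_n; here n = 13. So R = C_13 = 742900.
P + Q + R = 1430 + 742900 + 742900 = 1487230.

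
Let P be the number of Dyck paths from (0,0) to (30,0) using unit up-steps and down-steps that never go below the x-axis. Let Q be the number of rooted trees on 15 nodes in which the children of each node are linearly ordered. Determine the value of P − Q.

Dyck paths of semilength n (length 2n) are counted by C_n; here n = 15. So P = C_15 = 9694845.
A rooted plane tree on 15 nodes has 14 edges, and such trees are counted by C_14. So Q = C_14 = 2674440.
P − Q = 9694845 − 2674440 = 7020405.

7020405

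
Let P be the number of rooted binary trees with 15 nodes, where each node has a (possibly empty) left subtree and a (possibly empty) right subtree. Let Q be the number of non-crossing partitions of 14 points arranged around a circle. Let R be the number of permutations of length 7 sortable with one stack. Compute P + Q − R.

There are C_n binary search tree shapes on n keys; with n = 15 that is C_15. So P = C_15 = 9694845.
The non-crossing partitions of [14] form a lattice of size C_14. So Q = C_14 = 2674440.
By Knuth's characterisation, the stack-sortable permutations of length 7 are the 231-avoiders, numbering C_7. So R = C_7 = 429.
P + Q − R = 9694845 + 2674440 − 429 = 12368856.

12368856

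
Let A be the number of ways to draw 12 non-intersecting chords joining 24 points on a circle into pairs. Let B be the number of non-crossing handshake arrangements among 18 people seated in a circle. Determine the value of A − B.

203150

Non-crossing perfect matchings of 2n points on a circle are counted by C_n; with 24 points, n = 12. So A = C_12 = 208012.
With 18 = 2·9 people, non-crossing handshake pairings are non-crossing perfect matchings on a circle, counted by C_9. So B = C_9 = 4862.
A − B = 208012 − 4862 = 203150.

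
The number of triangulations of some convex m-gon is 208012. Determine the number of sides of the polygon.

Triangulations of a convex m-gon are counted by C_{m−2}. The Catalan number equal to 208012 is C_12.
So m − 2 = 12, giving m = 14 sides.

14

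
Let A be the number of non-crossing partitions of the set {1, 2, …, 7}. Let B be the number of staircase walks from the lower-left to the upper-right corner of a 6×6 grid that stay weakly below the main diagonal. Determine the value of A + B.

561

The non-crossing partitions of [7] form a lattice of size C_7. So A = C_7 = 429.
Sub-diagonal monotone paths from (0,0) to (6,6) biject with Dyck paths of semilength 6, giving C_6. So B = C_6 = 132.
A + B = 429 + 132 = 561.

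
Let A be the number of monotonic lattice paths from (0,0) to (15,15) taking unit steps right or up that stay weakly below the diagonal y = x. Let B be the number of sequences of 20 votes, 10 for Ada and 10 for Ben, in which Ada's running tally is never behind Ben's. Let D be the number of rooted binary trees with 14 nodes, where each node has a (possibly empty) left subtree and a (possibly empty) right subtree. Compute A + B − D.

Monotone paths in an n×n grid that stay weakly below the diagonal are counted by C_n; here n = 15. So A = C_15 = 9694845.
Reading a vote for the leader as '(' and for the other as ')' turns such a sequence into a balanced string of 10 pairs, so the count is C_10. So B = C_10 = 16796.
Rooted binary trees with 14 nodes (each child slot possibly empty) number C_14. So D = C_14 = 2674440.
A + B − D = 9694845 + 16796 − 2674440 = 7037201.

7037201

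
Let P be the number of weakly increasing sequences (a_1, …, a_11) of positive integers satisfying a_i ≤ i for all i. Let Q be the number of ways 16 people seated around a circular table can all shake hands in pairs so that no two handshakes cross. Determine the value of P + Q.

Weakly increasing sequences with a_i ≤ i biject with Dyck paths of semilength 11, so there are C_11. So P = C_11 = 58786.
With 16 = 2·8 people, non-crossing handshake pairings are non-crossing perfect matchings on a circle, counted by C_8. So Q = C_8 = 1430.
P + Q = 58786 + 1430 = 60216.

60216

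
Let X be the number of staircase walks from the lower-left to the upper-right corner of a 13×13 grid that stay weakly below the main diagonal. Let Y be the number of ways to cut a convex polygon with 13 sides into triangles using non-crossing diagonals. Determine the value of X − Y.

684114

Monotone paths in an n×n grid that stay weakly below the diagonal are counted by C_n; here n = 13. So X = C_13 = 742900.
The number of triangulations of a 13-gon is the Catalan number C_11 (index = sides − 2). So Y = C_11 = 58786.
X − Y = 742900 − 58786 = 684114.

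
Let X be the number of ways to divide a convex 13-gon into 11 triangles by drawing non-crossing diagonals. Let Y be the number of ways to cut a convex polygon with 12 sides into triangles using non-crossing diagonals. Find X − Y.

41990

The number of triangulations of a 13-gon is the Catalan number C_11 (index = sides − 2). So X = C_11 = 58786.
A convex 12-gon is triangulated into 10 triangles, and the number of such triangulations is the Catalan number C_{12−2} = C_10. So Y = C_10 = 16796.
X − Y = 58786 − 16796 = 41990.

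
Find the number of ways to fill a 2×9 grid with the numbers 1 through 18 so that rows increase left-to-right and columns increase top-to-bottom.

4862

By the hook-length formula (or a Dyck-path bijection), SYT of shape 2×9 number C_9.
C_9 = C(18,9)/10 = 48620/10 = 4862.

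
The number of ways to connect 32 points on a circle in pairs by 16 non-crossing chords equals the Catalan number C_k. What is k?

Non-crossing perfect matchings of 2n points on a circle are counted by C_n; with 32 points, n = 16.

16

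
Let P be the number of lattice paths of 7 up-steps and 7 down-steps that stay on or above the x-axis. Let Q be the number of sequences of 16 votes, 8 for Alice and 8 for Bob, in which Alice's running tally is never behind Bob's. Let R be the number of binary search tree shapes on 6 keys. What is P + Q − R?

1727

A Dyck path with 7 up-steps and 7 down-steps has semilength 7, so there are C_7 of them. So P = C_7 = 429.
Ballot sequences with n votes each where one side never trails are Dyck words, counted by C_n; here n = 8. So Q = C_8 = 1430.
Rooted binary trees with 6 nodes (each child slot possibly empty) number C_6. So R = C_6 = 132.
P + Q − R = 429 + 1430 − 132 = 1727.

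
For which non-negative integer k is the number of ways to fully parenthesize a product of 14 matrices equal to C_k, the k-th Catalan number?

13

Parenthesizations of m factors correspond to full binary trees with m leaves, counted by C_{m−1}; m = 14 gives C_13.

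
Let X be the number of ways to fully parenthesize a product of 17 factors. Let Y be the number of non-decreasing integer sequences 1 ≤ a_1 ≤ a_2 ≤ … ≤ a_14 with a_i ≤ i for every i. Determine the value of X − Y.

Ways to associate a product of 17 factors correspond to binary trees on 17 leaves, so the count is C_16. So X = C_16 = 35357670.
Such sub-staircase sequences of length n are counted by C_n; here n = 14. So Y = C_14 = 2674440.
X − Y = 35357670 − 2674440 = 32683230.

32683230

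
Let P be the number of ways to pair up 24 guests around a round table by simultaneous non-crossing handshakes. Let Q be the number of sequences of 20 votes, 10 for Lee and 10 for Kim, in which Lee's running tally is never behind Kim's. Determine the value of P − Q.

With 24 = 2·12 people, non-crossing handshake pairings are non-crossing perfect matchings on a circle, counted by C_12. So P = C_12 = 208012.
Reading a vote for the leader as '(' and for the other as ')' turns such a sequence into a balanced string of 10 pairs, so the count is C_10. So Q = C_10 = 16796.
P − Q = 208012 − 16796 = 191216.

191216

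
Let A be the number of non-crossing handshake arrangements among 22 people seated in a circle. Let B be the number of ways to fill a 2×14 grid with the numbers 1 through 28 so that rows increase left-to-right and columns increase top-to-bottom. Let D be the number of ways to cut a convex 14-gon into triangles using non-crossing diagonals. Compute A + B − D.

2525214

Non-crossing handshake pairings of 2n people are counted by C_n; 22 people gives n = 11. So A = C_11 = 58786.
By the hook-length formula (or a Dyck-path bijection), SYT of shape 2×14 number C_14. So B = C_14 = 2674440.
Triangulations of a convex m-gon are counted by C_{m−2}; with m = 14 this is C_12. So D = C_12 = 208012.
A + B − D = 58786 + 2674440 − 208012 = 2525214.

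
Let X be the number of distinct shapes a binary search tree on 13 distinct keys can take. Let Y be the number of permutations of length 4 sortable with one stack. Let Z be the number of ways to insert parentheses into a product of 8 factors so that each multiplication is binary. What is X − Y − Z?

742457

There are C_n binary search tree shapes on n keys; with n = 13 that is C_13. So X = C_13 = 742900.
Stack-sortable permutations are exactly the 231-avoiding ones, counted by C_n; here n = 4. So Y = C_4 = 14.
Bracketing 8 factors into binary products is counted by C_{8−1} = C_7. So Z = C_7 = 429.
X − Y − Z = 742900 − 14 − 429 = 742457.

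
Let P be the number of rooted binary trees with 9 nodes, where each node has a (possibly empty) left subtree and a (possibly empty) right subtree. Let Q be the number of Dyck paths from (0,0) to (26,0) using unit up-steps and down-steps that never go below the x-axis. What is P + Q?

Binary trees (left/right distinguished) on n nodes are counted by C_n; here n = 9. So P = C_9 = 4862.
A Dyck path with 13 up-steps and 13 down-steps has semilength 13, so there are C_13 of them. So Q = C_13 = 742900.
P + Q = 4862 + 742900 = 747762.

747762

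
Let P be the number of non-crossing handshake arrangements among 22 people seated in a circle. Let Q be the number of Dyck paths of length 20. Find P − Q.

Non-crossing handshake pairings of 2n people are counted by C_n; 22 people gives n = 11. So P = C_11 = 58786.
A Dyck path with 10 up-steps and 10 down-steps has semilength 10, so there are C_10 of them. So Q = C_10 = 16796.
P − Q = 58786 − 16796 = 41990.

41990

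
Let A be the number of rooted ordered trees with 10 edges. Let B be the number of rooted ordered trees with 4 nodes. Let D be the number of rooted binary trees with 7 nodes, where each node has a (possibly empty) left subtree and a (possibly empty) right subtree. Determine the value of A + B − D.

16372

A rooted plane tree with 10 edges has 11 nodes, and the count is C_10. So A = C_10 = 16796.
A rooted plane tree on 4 nodes has 3 edges, and such trees are counted by C_3. So B = C_3 = 5.
Rooted binary trees with 7 nodes (each child slot possibly empty) number C_7. So D = C_7 = 429.
A + B − D = 16796 + 5 − 429 = 16372.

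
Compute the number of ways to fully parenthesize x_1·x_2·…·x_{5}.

Bracketing 5 factors into binary products is counted by C_{5−1} = C_4.
C_4 = C(8,4)/5 = 70/5 = 14.

14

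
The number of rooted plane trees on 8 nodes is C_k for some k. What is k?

A rooted plane tree on 8 nodes has 7 edges, and such trees are counted by C_7.

7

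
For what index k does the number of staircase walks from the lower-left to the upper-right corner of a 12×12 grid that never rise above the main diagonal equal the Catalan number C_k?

12

Sub-diagonal monotone paths from (0,0) to (12,12) biject with Dyck paths of semilength 12, giving C_12.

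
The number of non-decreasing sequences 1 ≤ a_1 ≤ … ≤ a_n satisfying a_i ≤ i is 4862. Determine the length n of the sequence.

9

Such sub-staircase sequences of length n are counted by C_n, and C_9 = 4862.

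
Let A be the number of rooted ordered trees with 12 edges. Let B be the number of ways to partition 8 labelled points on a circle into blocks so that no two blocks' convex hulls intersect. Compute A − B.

A rooted plane tree with 12 edges has 13 nodes, and the count is C_12. So A = C_12 = 208012.
Non-crossing partitions of an n-element set are counted by C_n; here n = 8. So B = C_8 = 1430.
A − B = 208012 − 1430 = 206582.

206582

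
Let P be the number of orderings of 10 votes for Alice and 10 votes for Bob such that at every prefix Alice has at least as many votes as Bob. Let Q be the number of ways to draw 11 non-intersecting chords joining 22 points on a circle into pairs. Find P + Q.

Reading a vote for the leader as '(' and for the other as ')' turns such a sequence into a balanced string of 10 pairs, so the count is C_10. So P = C_10 = 16796.
Non-crossing perfect matchings of 2n points on a circle are counted by C_n; with 22 points, n = 11. So Q = C_11 = 58786.
P + Q = 16796 + 58786 = 75582.

75582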